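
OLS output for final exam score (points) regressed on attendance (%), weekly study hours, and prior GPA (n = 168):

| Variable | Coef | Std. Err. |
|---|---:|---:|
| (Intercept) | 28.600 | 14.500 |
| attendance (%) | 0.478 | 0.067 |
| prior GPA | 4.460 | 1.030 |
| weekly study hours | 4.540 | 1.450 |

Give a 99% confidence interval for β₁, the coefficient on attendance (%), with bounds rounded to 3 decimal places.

(0.303, 0.653)

Read off: b = 0.478, SE = 0.067 for attendance (%).
df = n − k − 1 = 168 − 3 − 1 = 164.
t* = t_{0.005, 164} = 2.60614.
Margin = t* × SE = 2.60614 × 0.067 = 0.17461.
CI: 0.478 ± 0.17461 → (0.303, 0.653).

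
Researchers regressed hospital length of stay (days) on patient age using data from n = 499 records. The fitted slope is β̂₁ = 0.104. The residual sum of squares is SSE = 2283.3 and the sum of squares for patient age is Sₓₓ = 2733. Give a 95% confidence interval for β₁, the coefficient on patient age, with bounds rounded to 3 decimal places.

MSE = SSE/(n − 2) = 2283.3/497 = 4.59416.
SE(β̂₁) = √(MSE/Sₓₓ) = √(4.59416/2733) = 0.041.
df = n − 2 = 497.
t* = t_{0.025, 497} = 1.964749.
Margin = t* × SE = 1.964749 × 0.041 = 0.08055.
CI: 0.104 ± 0.08055 → (0.023, 0.185).
With 95% confidence, each one-unit increase in patient age is associated with a change of between 0.023 and 0.185 days in hospital length of stay.

(0.023, 0.185)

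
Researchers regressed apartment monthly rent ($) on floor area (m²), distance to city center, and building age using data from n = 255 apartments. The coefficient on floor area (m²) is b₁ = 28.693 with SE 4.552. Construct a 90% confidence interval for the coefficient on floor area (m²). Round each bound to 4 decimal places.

df = n − k − 1 = 255 − 3 − 1 = 251.
t* = t_{0.05, 251} = 1.650947.
Margin = t* × SE = 1.650947 × 4.552 = 7.515111.
CI: 28.693 ± 7.515111 → (21.1779, 36.2081).
With 90% confidence, each one-unit increase in floor area (m²) is associated with a change of between 21.1779 and 36.2081 $ in apartment monthly rent, holding the other predictors fixed.

(21.1779, 36.2081)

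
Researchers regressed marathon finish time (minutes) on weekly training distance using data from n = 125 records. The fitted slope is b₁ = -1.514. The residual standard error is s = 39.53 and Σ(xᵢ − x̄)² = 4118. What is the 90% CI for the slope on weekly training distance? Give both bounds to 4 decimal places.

(-2.5349, -0.4931)

SE(b₁) = s/√Sₓₓ = 39.53/√4118 = 0.616004.
df = n − 2 = 123.
t* = t_{0.05, 123} = 1.657336.
Margin = t* × SE = 1.657336 × 0.616004 = 1.020926.
CI: -1.514 ± 1.020926 → (-2.5349, -0.4931).
With 90% confidence, each one-unit increase in weekly training distance is associated with a change of between -2.5349 and -0.4931 minutes in marathon finish time.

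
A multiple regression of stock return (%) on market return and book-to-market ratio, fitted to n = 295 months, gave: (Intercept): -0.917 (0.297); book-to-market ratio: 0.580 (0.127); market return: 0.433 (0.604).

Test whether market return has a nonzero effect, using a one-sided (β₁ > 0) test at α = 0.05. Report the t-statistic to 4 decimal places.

t = 0.7169

Read off: b = 0.433, SE = 0.604 for market return.
H₀: β₁ = 0 vs H₁: β₁ > 0.
t = 0.433 / 0.604 = 0.7169.
df = n − k − 1 = 295 − 2 − 1 = 292.
One-sided p ≈ 0.2370, which is ≥ 0.05, so fail to reject H₀.
The data do not give significant evidence that the true slope on market return is positive, holding the other predictors fixed.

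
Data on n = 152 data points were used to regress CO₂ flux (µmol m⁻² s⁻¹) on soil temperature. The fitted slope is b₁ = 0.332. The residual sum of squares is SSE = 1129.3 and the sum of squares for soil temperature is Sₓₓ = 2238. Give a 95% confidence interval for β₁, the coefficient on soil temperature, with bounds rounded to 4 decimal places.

(0.2174, 0.4466)

MSE = SSE/(n − 2) = 1129.3/150 = 7.52867.
SE(b₁) = √(MSE/Sₓₓ) = √(7.52867/2238) = 0.0580001.
df = n − 2 = 150.
t* = t_{0.025, 150} = 1.975905.
Margin = t* × SE = 1.975905 × 0.0580001 = 0.114603.
CI: 0.332 ± 0.114603 → (0.2174, 0.4466).
With 95% confidence, each one-unit increase in soil temperature is associated with a change of between 0.2174 and 0.4466 µmol m⁻² s⁻¹ in CO₂ flux.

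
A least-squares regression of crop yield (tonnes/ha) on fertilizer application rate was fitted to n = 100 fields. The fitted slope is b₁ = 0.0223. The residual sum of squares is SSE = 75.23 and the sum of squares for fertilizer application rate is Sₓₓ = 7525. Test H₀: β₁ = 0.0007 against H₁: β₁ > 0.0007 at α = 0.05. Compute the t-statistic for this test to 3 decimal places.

MSE = SSE/(n − 2) = 75.23/98 = 0.767653.
SE(b₁) = √(MSE/Sₓₓ) = √(0.767653/7525) = 0.0101002.
t = (0.0223 − 0.0007) / 0.0101002 = 2.139.
df = n − 2 = 98.
One-sided p ≈ 0.0175, which is < 0.05, so reject H₀.
There is evidence that the true slope on fertilizer application rate exceeds 0.0007 tonnes/ha per unit.

t = 2.139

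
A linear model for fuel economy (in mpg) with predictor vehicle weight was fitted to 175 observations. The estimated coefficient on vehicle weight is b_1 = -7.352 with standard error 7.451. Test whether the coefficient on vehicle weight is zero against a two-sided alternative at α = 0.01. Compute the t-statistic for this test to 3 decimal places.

H₀: β₁ = 0 vs H₁: β₁ ≠ 0.
t = (b_1 − β₁⁰)/SE = -7.352 / 7.451 = -0.987.
df = n − 2 = 175 − 2 = 173.
Two-sided p ≈ 0.3252, which is ≥ 0.01, so fail to reject H₀.
The data do not give significant evidence of an association between vehicle weight and fuel economy.

t = -0.987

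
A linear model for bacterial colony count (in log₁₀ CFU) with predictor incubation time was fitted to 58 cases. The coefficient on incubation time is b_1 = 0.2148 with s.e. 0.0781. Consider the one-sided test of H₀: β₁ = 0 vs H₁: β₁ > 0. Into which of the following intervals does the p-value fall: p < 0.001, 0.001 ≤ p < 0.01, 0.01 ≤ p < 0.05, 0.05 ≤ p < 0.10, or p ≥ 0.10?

t = 0.2148 / 0.0781 = 2.750.
df = n − 2 = 58 − 2 = 56.
One-sided p = P(T_{56} > t) ≈ 0.0040.
So 0.001 ≤ p < 0.01.

0.001 ≤ p < 0.01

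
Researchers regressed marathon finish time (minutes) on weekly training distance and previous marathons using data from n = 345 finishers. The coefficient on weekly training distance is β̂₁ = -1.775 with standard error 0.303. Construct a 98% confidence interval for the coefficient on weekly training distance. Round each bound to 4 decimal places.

(-2.4832, -1.0668)

df = n − k − 1 = 345 − 2 − 1 = 342.
t* = t_{0.01, 342} = 2.337301.
Margin = t* × SE = 2.337301 × 0.303 = 0.708202.
CI: -1.775 ± 0.708202 → (-2.4832, -1.0668).
With 98% confidence, each one-unit increase in weekly training distance is associated with a change of between -2.4832 and -1.0668 minutes in marathon finish time, holding the other predictors fixed.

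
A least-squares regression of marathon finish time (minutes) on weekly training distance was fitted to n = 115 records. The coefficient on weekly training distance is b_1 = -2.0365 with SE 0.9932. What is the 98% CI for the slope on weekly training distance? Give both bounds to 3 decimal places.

(-4.380, 0.307)

df = n − 2 = 115 − 2 = 113.
t* = t_{0.01, 113} = 2.359801.
Margin = t* × SE = 2.359801 × 0.9932 = 2.34375.
CI: -2.0365 ± 2.34375 → (-4.380, 0.307).
With 98% confidence, each one-unit increase in weekly training distance is associated with a change of between -4.380 and 0.307 minutes in marathon finish time.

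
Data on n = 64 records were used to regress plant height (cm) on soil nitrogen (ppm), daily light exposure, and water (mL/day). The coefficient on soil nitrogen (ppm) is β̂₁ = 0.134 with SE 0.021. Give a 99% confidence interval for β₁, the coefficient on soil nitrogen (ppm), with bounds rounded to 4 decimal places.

(0.0781, 0.1899)

df = n − k − 1 = 64 − 3 − 1 = 60.
t* = t_{0.005, 60} = 2.660283.
Margin = t* × SE = 2.660283 × 0.021 = 0.055866.
CI: 0.134 ± 0.055866 → (0.0781, 0.1899).
With 99% confidence, each one-unit increase in soil nitrogen (ppm) is associated with a change of between 0.0781 and 0.1899 cm in plant height, holding the other predictors fixed.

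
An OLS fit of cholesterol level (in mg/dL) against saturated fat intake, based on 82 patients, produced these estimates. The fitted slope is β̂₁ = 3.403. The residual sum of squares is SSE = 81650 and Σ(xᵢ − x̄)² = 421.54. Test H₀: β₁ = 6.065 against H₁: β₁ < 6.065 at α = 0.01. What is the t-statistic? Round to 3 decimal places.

MSE = SSE/(n − 2) = 81650/80 = 1020.62.
SE(β̂₁) = √(MSE/Sₓₓ) = √(1020.62/421.54) = 1.55601.
t = (3.403 − 6.065) / 1.55601 = -1.711.
df = n − 2 = 80.
One-sided p ≈ 0.0455, which is ≥ 0.01, so fail to reject H₀.
The data do not give significant evidence that the true slope on saturated fat intake is below 6.065 mg/dL per unit.

t = -1.711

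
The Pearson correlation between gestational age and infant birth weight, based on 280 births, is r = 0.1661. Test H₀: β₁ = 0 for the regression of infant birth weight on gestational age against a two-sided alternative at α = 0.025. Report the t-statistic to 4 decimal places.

t = r·√(n − 2)/√(1 − r²) = 0.1661·√278/√0.972411 = 2.8085.
df = n − 2 = 278.
Two-sided p ≈ 0.0053, which is < 0.025, so reject H₀.
There is evidence of a linear association between gestational age and infant birth weight.

t = 2.8085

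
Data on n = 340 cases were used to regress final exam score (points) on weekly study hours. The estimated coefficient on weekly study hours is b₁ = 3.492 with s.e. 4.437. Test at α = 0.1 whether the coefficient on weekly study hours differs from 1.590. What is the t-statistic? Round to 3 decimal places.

H₀: β₁ = 1.590 vs H₁: β₁ ≠ 1.590.
t = (b₁ − β₁⁰)/SE = (3.492 − 1.590) / 4.437 = 0.429.
df = n − 2 = 340 − 2 = 338.
Two-sided p ≈ 0.6684, which is ≥ 0.1, so fail to reject H₀.
The data are consistent with a true slope of 1.590 points per unit of weekly study hours.

t = 0.429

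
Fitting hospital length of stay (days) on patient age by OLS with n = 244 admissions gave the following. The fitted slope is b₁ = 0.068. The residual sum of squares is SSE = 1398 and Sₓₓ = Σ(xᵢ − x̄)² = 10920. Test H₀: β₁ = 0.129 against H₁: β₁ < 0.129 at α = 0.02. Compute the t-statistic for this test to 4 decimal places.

t = -2.6521

MSE = SSE/(n − 2) = 1398/242 = 5.77686.
SE(b₁) = √(MSE/Sₓₓ) = √(5.77686/10920) = 0.0230004.
t = (0.068 − 0.129) / 0.0230004 = -2.6521.
df = n − 2 = 242.
One-sided p ≈ 0.0043, which is < 0.02, so reject H₀.
There is evidence that the true slope on patient age is below 0.129 days per unit.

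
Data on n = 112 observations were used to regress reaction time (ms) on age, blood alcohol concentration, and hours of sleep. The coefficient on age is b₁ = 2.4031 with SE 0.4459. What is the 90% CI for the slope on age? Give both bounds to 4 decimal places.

(1.6633, 3.1429)

df = n − k − 1 = 112 − 3 − 1 = 108.
t* = t_{0.05, 108} = 1.659085.
Margin = t* × SE = 1.659085 × 0.4459 = 0.739786.
CI: 2.4031 ± 0.739786 → (1.6633, 3.1429).
With 90% confidence, each one-unit increase in age is associated with a change of between 1.6633 and 3.1429 ms in reaction time, holding the other predictors fixed.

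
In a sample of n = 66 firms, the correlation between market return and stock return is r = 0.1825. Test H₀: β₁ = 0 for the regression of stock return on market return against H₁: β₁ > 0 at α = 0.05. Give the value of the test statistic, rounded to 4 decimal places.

t = r·√(n − 2)/√(1 − r²) = 0.1825·√64/√0.966694 = 1.4849.
df = n − 2 = 64.
One-sided p ≈ 0.0712, which is ≥ 0.05, so fail to reject H₀.
The data do not give significant evidence of a linear association between market return and stock return.

t = 1.4849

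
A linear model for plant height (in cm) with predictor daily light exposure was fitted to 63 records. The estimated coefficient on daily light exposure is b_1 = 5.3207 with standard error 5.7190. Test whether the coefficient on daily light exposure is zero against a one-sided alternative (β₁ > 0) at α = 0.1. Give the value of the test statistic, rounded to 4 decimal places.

t = 0.9304

H₀: β₁ = 0 vs H₁: β₁ > 0.
t = (b_1 − β₁⁰)/SE = 5.3207 / 5.7190 = 0.9304.
df = n − 2 = 63 − 2 = 61.
One-sided p ≈ 0.1779, which is ≥ 0.1, so fail to reject H₀.
The data do not give significant evidence that the true slope on daily light exposure is positive.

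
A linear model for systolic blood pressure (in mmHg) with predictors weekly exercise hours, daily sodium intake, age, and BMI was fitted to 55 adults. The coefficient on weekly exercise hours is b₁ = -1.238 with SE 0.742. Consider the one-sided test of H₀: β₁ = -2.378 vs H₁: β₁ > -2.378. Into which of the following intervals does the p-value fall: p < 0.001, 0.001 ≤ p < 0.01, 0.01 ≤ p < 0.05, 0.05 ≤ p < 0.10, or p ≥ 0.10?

t = (-1.238 − (-2.378)) / 0.742 = 1.536.
df = n − k − 1 = 55 − 4 − 1 = 50.
One-sided p = P(T_{50} > t) ≈ 0.0654.
So 0.05 ≤ p < 0.10.

0.05 ≤ p < 0.10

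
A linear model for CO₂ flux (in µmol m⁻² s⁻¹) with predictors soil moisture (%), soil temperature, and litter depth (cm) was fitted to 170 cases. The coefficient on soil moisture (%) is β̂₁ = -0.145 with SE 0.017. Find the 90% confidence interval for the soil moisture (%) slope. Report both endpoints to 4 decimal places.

(-0.1731, -0.1169)

df = n − k − 1 = 170 − 3 − 1 = 166.
t* = t_{0.05, 166} = 1.654085.
Margin = t* × SE = 1.654085 × 0.017 = 0.028119.
CI: -0.145 ± 0.028119 → (-0.1731, -0.1169).
With 90% confidence, each one-unit increase in soil moisture (%) is associated with a change of between -0.1731 and -0.1169 µmol m⁻² s⁻¹ in CO₂ flux, holding the other predictors fixed.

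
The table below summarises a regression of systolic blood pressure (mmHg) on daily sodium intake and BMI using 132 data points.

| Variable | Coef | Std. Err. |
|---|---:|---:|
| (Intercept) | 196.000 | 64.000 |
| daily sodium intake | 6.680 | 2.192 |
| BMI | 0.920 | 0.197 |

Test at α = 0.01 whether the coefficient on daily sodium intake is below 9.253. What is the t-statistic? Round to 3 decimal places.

t = -1.174

Read off: b = 6.680, SE = 2.192 for daily sodium intake.
H₀: β₁ = 9.253 vs H₁: β₁ < 9.253.
t = (6.680 − 9.253) / 2.192 = -1.174.
df = n − k − 1 = 132 − 2 − 1 = 129.
One-sided p ≈ 0.1213, which is ≥ 0.01, so fail to reject H₀.
The data do not give significant evidence that the true slope on daily sodium intake is below 9.253 mmHg per unit, holding the other predictors fixed.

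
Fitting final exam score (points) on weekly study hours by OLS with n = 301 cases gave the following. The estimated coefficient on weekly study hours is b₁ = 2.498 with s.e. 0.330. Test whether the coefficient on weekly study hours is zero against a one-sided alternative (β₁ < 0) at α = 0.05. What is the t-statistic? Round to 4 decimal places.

H₀: β₁ = 0 vs H₁: β₁ < 0.
t = (b₁ − β₁⁰)/SE = 2.498 / 0.330 = 7.5697.
df = n − 2 = 301 − 2 = 299.
One-sided p ≈ 1.0000, which is ≥ 0.05, so fail to reject H₀.
The data do not give significant evidence that the true slope on weekly study hours is negative.

t = 7.5697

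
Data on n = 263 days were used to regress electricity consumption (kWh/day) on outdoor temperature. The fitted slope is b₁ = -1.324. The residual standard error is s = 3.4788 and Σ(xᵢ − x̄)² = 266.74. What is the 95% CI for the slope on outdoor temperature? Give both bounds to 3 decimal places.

SE(b₁) = s/√Sₓₓ = 3.4788/√266.74 = 0.213003.
df = n − 2 = 261.
t* = t_{0.025, 261} = 1.969095.
Margin = t* × SE = 1.969095 × 0.213003 = 0.41942.
CI: -1.324 ± 0.41942 → (-1.743, -0.905).
With 95% confidence, each one-unit increase in outdoor temperature is associated with a change of between -1.743 and -0.905 kWh/day in electricity consumption.

(-1.743, -0.905)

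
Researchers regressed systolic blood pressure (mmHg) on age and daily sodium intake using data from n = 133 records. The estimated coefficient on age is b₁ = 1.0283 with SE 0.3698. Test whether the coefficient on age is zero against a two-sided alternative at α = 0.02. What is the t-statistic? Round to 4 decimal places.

H₀: β₁ = 0 vs H₁: β₁ ≠ 0.
t = (b₁ − β₁⁰)/SE = 1.0283 / 0.3698 = 2.7807.
df = n − k − 1 = 133 − 2 − 1 = 130.
Two-sided p ≈ 0.0062, which is < 0.02, so reject H₀.
There is evidence that age is associated with systolic blood pressure, holding the other predictors fixed.

t = 2.7807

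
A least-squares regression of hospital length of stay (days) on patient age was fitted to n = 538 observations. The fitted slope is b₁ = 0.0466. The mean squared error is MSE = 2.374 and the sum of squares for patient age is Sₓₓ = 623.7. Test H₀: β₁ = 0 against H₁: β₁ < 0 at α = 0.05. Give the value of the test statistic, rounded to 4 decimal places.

t = 0.7553

SE(b₁) = √(MSE/Sₓₓ) = √(2.374/623.7) = 0.0616954.
t = 0.0466 / 0.0616954 = 0.7553.
df = n − 2 = 536.
One-sided p ≈ 0.7748, which is ≥ 0.05, so fail to reject H₀.
The data do not give significant evidence that the true slope on patient age is negative.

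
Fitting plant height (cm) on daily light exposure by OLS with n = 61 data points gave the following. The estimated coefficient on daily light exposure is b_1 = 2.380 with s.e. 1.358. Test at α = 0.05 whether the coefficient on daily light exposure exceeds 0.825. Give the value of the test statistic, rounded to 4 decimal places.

H₀: β₁ = 0.825 vs H₁: β₁ > 0.825.
t = (b_1 − β₁⁰)/SE = (2.380 − 0.825) / 1.358 = 1.1451.
df = n − 2 = 61 − 2 = 59.
One-sided p ≈ 0.1284, which is ≥ 0.05, so fail to reject H₀.
The data do not give significant evidence that the true slope on daily light exposure exceeds 0.825 cm per unit.

t = 1.1451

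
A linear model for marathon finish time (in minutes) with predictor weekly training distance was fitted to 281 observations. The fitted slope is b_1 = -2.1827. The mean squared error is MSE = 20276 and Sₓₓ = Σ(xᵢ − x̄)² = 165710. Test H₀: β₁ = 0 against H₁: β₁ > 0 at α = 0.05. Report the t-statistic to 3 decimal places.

t = -6.240

SE(b_1) = √(MSE/Sₓₓ) = √(20276/165710) = 0.349798.
t = -2.1827 / 0.349798 = -6.240.
df = n − 2 = 279.
One-sided p ≈ 1.0000, which is ≥ 0.05, so fail to reject H₀.
The data do not give significant evidence that the true slope on weekly training distance is positive.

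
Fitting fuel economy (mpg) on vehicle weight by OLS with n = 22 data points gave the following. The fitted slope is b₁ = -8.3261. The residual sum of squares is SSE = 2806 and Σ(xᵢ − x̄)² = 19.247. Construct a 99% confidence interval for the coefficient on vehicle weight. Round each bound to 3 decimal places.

MSE = SSE/(n − 2) = 2806/20 = 140.3.
SE(b₁) = √(MSE/Sₓₓ) = √(140.3/19.247) = 2.6999.
df = n − 2 = 20.
t* = t_{0.005, 20} = 2.84534.
Margin = t* × SE = 2.84534 × 2.6999 = 7.68213.
CI: -8.3261 ± 7.68213 → (-16.008, -0.644).
With 99% confidence, each one-unit increase in vehicle weight is associated with a change of between -16.008 and -0.644 mpg in fuel economy.

(-16.008, -0.644)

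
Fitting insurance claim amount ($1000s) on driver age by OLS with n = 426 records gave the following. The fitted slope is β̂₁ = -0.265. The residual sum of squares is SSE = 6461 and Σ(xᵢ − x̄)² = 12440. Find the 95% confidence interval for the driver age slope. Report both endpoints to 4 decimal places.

(-0.3338, -0.1962)

MSE = SSE/(n − 2) = 6461/424 = 15.2382.
SE(β̂₁) = √(MSE/Sₓₓ) = √(15.2382/12440) = 0.0349991.
df = n − 2 = 424.
t* = t_{0.025, 424} = 1.965575.
Margin = t* × SE = 1.965575 × 0.0349991 = 0.068793.
CI: -0.265 ± 0.068793 → (-0.3338, -0.1962).
With 95% confidence, each one-unit increase in driver age is associated with a change of between -0.3338 and -0.1962 $1000s in insurance claim amount.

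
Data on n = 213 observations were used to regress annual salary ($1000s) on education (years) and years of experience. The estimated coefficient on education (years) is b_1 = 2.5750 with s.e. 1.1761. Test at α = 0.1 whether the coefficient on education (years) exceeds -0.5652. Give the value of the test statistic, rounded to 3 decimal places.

t = 2.670

H₀: β₁ = -0.5652 vs H₁: β₁ > -0.5652.
t = (b_1 − β₁⁰)/SE = (2.5750 − (-0.5652)) / 1.1761 = 2.670.
df = n − k − 1 = 213 − 2 − 1 = 210.
One-sided p ≈ 0.0041, which is < 0.1, so reject H₀.
There is evidence that the true slope on education (years) exceeds -0.5652 $1000s per unit, holding the other predictors fixed.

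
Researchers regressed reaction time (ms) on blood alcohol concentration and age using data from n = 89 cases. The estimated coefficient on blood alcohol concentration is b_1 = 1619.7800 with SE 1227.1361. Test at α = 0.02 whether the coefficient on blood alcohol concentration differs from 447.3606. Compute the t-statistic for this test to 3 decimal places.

H₀: β₁ = 447.3606 vs H₁: β₁ ≠ 447.3606.
t = (b_1 − β₁⁰)/SE = (1619.7800 − 447.3606) / 1227.1361 = 0.955.
df = n − k − 1 = 89 − 2 − 1 = 86.
Two-sided p ≈ 0.3420, which is ≥ 0.02, so fail to reject H₀.
The data are consistent with a true slope of 447.3606 ms per unit of blood alcohol concentration, holding the other predictors fixed.

t = 0.955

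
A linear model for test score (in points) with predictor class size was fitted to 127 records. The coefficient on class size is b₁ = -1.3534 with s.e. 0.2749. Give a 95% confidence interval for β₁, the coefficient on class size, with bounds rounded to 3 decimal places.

df = n − 2 = 127 − 2 = 125.
t* = t_{0.025, 125} = 1.979124.
Margin = t* × SE = 1.979124 × 0.2749 = 0.54406.
CI: -1.3534 ± 0.54406 → (-1.897, -0.809).
With 95% confidence, each one-unit increase in class size is associated with a change of between -1.897 and -0.809 points in test score.

(-1.897, -0.809)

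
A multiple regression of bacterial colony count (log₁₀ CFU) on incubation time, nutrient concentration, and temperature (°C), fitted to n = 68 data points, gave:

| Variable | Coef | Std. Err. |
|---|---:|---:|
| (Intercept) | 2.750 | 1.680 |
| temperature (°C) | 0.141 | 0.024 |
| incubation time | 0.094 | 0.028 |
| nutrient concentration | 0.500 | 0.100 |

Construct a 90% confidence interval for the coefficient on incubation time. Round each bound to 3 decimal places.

Read off: b = 0.094, SE = 0.028 for incubation time.
df = n − k − 1 = 68 − 3 − 1 = 64.
t* = t_{0.05, 64} = 1.669013.
Margin = t* × SE = 1.669013 × 0.028 = 0.04673.
CI: 0.094 ± 0.04673 → (0.047, 0.141).

(0.047, 0.141)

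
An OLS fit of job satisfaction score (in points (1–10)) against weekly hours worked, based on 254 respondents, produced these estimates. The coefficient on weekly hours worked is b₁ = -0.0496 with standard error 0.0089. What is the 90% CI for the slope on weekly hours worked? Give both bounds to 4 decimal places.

(-0.0643, -0.0349)

df = n − 2 = 254 − 2 = 252.
t* = t_{0.05, 252} = 1.650923.
Margin = t* × SE = 1.650923 × 0.0089 = 0.014693.
CI: -0.0496 ± 0.014693 → (-0.0643, -0.0349).
With 90% confidence, each one-unit increase in weekly hours worked is associated with a change of between -0.0643 and -0.0349 points (1–10) in job satisfaction score.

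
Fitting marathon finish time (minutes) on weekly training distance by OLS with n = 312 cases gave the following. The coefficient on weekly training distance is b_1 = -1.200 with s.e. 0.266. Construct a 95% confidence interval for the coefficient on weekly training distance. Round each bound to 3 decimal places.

(-1.723, -0.677)

df = n − 2 = 312 − 2 = 310.
t* = t_{0.025, 310} = 1.967646.
Margin = t* × SE = 1.967646 × 0.266 = 0.52339.
CI: -1.200 ± 0.52339 → (-1.723, -0.677).
With 95% confidence, each one-unit increase in weekly training distance is associated with a change of between -1.723 and -0.677 minutes in marathon finish time.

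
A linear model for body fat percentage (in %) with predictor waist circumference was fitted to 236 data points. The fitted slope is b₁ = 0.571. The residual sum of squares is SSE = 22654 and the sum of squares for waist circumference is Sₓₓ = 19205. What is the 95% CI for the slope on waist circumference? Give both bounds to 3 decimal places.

(0.431, 0.711)

MSE = SSE/(n − 2) = 22654/234 = 96.812.
SE(b₁) = √(MSE/Sₓₓ) = √(96.812/19205) = 0.0709998.
df = n − 2 = 234.
t* = t_{0.025, 234} = 1.970154.
Margin = t* × SE = 1.970154 × 0.0709998 = 0.13988.
CI: 0.571 ± 0.13988 → (0.431, 0.711).
With 95% confidence, each one-unit increase in waist circumference is associated with a change of between 0.431 and 0.711 % in body fat percentage.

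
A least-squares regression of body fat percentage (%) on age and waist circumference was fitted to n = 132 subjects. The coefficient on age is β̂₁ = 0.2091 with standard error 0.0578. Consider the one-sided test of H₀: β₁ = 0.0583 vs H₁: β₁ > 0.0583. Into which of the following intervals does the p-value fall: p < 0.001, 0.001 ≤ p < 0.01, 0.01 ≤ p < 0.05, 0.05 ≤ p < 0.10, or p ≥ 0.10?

t = (0.2091 − 0.0583) / 0.0578 = 2.609.
df = n − k − 1 = 132 − 2 − 1 = 129.
One-sided p = P(T_{129} > t) ≈ 0.0051.
So 0.001 ≤ p < 0.01.

0.001 ≤ p < 0.01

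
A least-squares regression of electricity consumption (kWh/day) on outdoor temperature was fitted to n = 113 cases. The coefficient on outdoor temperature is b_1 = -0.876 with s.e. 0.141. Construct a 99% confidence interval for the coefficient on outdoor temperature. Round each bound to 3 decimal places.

df = n − 2 = 113 − 2 = 111.
t* = t_{0.005, 111} = 2.620849.
Margin = t* × SE = 2.620849 × 0.141 = 0.36954.
CI: -0.876 ± 0.36954 → (-1.246, -0.506).
With 99% confidence, each one-unit increase in outdoor temperature is associated with a change of between -1.246 and -0.506 kWh/day in electricity consumption.

(-1.246, -0.506)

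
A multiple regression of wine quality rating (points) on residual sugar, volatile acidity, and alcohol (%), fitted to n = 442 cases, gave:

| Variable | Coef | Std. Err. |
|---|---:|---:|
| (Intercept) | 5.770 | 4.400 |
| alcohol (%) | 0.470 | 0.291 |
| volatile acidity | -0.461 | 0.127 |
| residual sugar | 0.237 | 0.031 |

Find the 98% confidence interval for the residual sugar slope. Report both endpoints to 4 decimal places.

(0.1646, 0.3094)

Read off: b = 0.237, SE = 0.031 for residual sugar.
df = n − k − 1 = 442 − 3 − 1 = 438.
t* = t_{0.01, 438} = 2.334892.
Margin = t* × SE = 2.334892 × 0.031 = 0.072382.
CI: 0.237 ± 0.072382 → (0.1646, 0.3094).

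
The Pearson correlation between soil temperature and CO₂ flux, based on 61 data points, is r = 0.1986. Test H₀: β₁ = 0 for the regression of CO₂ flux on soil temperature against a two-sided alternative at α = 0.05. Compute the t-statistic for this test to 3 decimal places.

t = 1.556

t = r·√(n − 2)/√(1 − r²) = 0.1986·√59/√0.960558 = 1.556.
df = n − 2 = 59.
Two-sided p ≈ 0.1249, which is ≥ 0.05, so fail to reject H₀.
The data do not give significant evidence of a linear association between soil temperature and CO₂ flux.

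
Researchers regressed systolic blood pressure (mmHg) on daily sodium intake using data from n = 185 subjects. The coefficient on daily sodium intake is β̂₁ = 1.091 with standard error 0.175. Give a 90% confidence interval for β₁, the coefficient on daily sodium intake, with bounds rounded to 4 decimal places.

df = n − 2 = 185 − 2 = 183.
t* = t_{0.05, 183} = 1.653223.
Margin = t* × SE = 1.653223 × 0.175 = 0.289314.
CI: 1.091 ± 0.289314 → (0.8017, 1.3803).
With 90% confidence, each one-unit increase in daily sodium intake is associated with a change of between 0.8017 and 1.3803 mmHg in systolic blood pressure.

(0.8017, 1.3803)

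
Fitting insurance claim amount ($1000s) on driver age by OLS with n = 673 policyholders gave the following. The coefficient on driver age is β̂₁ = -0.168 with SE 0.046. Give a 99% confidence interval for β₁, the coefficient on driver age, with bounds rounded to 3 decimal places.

df = n − 2 = 673 − 2 = 671.
t* = t_{0.005, 671} = 2.583176.
Margin = t* × SE = 2.583176 × 0.046 = 0.11883.
CI: -0.168 ± 0.11883 → (-0.287, -0.049).
With 99% confidence, each one-unit increase in driver age is associated with a change of between -0.287 and -0.049 $1000s in insurance claim amount.

(-0.287, -0.049)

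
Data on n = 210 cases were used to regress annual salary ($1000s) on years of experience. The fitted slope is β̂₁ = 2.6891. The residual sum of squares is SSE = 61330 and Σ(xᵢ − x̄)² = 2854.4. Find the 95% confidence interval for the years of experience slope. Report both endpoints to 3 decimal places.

MSE = SSE/(n − 2) = 61330/208 = 294.856.
SE(β̂₁) = √(MSE/Sₓₓ) = √(294.856/2854.4) = 0.321401.
df = n − 2 = 208.
t* = t_{0.025, 208} = 1.971435.
Margin = t* × SE = 1.971435 × 0.321401 = 0.63362.
CI: 2.6891 ± 0.63362 → (2.055, 3.323).
With 95% confidence, each one-unit increase in years of experience is associated with a change of between 2.055 and 3.323 $1000s in annual salary.

(2.055, 3.323)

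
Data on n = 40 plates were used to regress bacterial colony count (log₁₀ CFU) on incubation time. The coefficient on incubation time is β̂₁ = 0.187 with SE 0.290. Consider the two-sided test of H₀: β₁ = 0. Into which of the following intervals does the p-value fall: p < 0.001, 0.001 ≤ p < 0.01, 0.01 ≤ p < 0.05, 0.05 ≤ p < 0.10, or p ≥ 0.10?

p ≥ 0.10

t = 0.187 / 0.290 = 0.645.
df = n − 2 = 40 − 2 = 38.
Two-sided p = 2·P(T_{38} > |t|) ≈ 0.5229.
So p ≥ 0.10.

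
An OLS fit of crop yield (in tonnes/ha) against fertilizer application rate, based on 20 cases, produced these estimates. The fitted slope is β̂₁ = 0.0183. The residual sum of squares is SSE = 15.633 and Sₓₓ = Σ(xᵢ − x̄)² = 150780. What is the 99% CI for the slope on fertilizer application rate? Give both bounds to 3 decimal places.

MSE = SSE/(n − 2) = 15.633/18 = 0.8685.
SE(β̂₁) = √(MSE/Sₓₓ) = √(0.8685/150780) = 0.00240001.
df = n − 2 = 18.
t* = t_{0.005, 18} = 2.87844.
Margin = t* × SE = 2.87844 × 0.00240001 = 0.00691.
CI: 0.0183 ± 0.00691 → (0.011, 0.025).
With 99% confidence, each one-unit increase in fertilizer application rate is associated with a change of between 0.011 and 0.025 tonnes/ha in crop yield.

(0.011, 0.025)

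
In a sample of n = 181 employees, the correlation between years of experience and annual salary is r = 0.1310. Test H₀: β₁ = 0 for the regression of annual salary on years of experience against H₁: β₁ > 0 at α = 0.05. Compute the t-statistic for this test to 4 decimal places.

t = 1.7679

t = r·√(n − 2)/√(1 − r²) = 0.1310·√179/√0.982839 = 1.7679.
df = n − 2 = 179.
One-sided p ≈ 0.0394, which is < 0.05, so reject H₀.
There is evidence of a linear association between years of experience and annual salary.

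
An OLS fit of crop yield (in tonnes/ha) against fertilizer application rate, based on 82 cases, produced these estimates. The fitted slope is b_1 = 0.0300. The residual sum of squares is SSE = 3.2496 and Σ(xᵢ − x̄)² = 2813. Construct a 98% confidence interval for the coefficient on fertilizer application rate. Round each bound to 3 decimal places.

(0.021, 0.039)

MSE = SSE/(n − 2) = 3.2496/80 = 0.04062.
SE(b_1) = √(MSE/Sₓₓ) = √(0.04062/2813) = 0.00380001.
df = n − 2 = 80.
t* = t_{0.01, 80} = 2.373868.
Margin = t* × SE = 2.373868 × 0.00380001 = 0.00902.
CI: 0.0300 ± 0.00902 → (0.021, 0.039).
With 98% confidence, each one-unit increase in fertilizer application rate is associated with a change of between 0.021 and 0.039 tonnes/ha in crop yield.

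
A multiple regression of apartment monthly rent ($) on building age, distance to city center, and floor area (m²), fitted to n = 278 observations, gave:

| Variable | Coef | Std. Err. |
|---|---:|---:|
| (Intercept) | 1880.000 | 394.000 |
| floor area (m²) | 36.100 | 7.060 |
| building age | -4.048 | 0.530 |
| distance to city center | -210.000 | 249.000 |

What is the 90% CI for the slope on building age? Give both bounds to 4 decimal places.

Read off: b = -4.048, SE = 0.530 for building age.
df = n − k − 1 = 278 − 3 − 1 = 274.
t* = t_{0.05, 274} = 1.650434.
Margin = t* × SE = 1.650434 × 0.530 = 0.874730.
CI: -4.048 ± 0.874730 → (-4.9227, -3.1733).

(-4.9227, -3.1733)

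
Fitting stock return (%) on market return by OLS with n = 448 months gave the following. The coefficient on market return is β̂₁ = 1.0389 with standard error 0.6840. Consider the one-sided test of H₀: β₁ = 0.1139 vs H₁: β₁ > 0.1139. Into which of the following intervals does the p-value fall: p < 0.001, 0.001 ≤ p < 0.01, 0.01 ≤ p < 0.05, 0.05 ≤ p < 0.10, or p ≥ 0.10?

0.05 ≤ p < 0.10

t = (1.0389 − 0.1139) / 0.6840 = 1.352.
df = n − 2 = 448 − 2 = 446.
One-sided p = P(T_{446} > t) ≈ 0.0885.
So 0.05 ≤ p < 0.10.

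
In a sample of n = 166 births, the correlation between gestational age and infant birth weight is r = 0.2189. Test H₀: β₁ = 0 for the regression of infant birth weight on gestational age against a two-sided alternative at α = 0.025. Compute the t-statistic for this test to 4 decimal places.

t = 2.8730

t = r·√(n − 2)/√(1 − r²) = 0.2189·√164/√0.952083 = 2.8730.
df = n − 2 = 164.
Two-sided p ≈ 0.0046, which is < 0.025, so reject H₀.
There is evidence of a linear association between gestational age and infant birth weight.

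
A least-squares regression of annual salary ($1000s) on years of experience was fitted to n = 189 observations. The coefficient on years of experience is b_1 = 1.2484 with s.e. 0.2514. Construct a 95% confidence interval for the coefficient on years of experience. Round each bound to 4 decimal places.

df = n − 2 = 189 − 2 = 187.
t* = t_{0.025, 187} = 1.972731.
Margin = t* × SE = 1.972731 × 0.2514 = 0.495945.
CI: 1.2484 ± 0.495945 → (0.7525, 1.7443).
With 95% confidence, each one-unit increase in years of experience is associated with a change of between 0.7525 and 1.7443 $1000s in annual salary.

(0.7525, 1.7443)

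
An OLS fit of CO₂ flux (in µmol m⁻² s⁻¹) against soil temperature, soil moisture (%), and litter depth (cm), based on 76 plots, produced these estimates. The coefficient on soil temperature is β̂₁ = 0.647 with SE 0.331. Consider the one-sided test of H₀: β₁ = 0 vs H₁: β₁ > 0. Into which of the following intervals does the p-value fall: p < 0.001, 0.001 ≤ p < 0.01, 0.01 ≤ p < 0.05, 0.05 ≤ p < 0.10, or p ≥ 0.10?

t = 0.647 / 0.331 = 1.955.
df = n − k − 1 = 76 − 3 − 1 = 72.
One-sided p = P(T_{72} > t) ≈ 0.0273.
So 0.01 ≤ p < 0.05.

0.01 ≤ p < 0.05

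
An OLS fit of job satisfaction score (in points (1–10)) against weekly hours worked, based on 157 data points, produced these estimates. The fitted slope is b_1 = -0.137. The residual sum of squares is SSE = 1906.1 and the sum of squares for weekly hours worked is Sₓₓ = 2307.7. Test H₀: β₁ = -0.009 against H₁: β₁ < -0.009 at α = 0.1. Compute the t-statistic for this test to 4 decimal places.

t = -1.7534

MSE = SSE/(n − 2) = 1906.1/155 = 12.2974.
SE(b_1) = √(MSE/Sₓₓ) = √(12.2974/2307.7) = 0.0729991.
t = (-0.137 − (-0.009)) / 0.0729991 = -1.7534.
df = n − 2 = 155.
One-sided p ≈ 0.0408, which is < 0.1, so reject H₀.
There is evidence that the true slope on weekly hours worked is below -0.009 points (1–10) per unit.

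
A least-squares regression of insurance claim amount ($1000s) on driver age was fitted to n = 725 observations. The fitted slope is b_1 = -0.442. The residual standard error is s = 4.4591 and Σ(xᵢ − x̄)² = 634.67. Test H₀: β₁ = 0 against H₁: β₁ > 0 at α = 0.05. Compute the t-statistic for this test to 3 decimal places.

SE(b_1) = s/√Sₓₓ = 4.4591/√634.67 = 0.177.
t = -0.442 / 0.177 = -2.497.
df = n − 2 = 723.
One-sided p ≈ 0.9936, which is ≥ 0.05, so fail to reject H₀.
The data do not give significant evidence that the true slope on driver age is positive.

t = -2.497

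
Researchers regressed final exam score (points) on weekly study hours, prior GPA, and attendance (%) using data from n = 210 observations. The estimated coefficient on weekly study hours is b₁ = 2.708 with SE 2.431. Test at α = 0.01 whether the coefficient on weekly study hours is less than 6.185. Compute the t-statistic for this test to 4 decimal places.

H₀: β₁ = 6.185 vs H₁: β₁ < 6.185.
t = (b₁ − β₁⁰)/SE = (2.708 − 6.185) / 2.431 = -1.4303.
df = n − k − 1 = 210 − 3 − 1 = 206.
One-sided p ≈ 0.0771, which is ≥ 0.01, so fail to reject H₀.
The data do not give significant evidence that the true slope on weekly study hours is below 6.185 points per unit, holding the other predictors fixed.

t = -1.4303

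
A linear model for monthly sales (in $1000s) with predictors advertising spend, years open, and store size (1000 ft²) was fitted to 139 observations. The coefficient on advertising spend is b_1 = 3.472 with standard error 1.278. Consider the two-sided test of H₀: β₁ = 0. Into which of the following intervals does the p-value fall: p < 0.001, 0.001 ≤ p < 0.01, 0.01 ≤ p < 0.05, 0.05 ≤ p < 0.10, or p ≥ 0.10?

t = 3.472 / 1.278 = 2.717.
df = n − k − 1 = 139 − 3 − 1 = 135.
Two-sided p = 2·P(T_{135} > |t|) ≈ 0.0075.
So 0.001 ≤ p < 0.01.

0.001 ≤ p < 0.01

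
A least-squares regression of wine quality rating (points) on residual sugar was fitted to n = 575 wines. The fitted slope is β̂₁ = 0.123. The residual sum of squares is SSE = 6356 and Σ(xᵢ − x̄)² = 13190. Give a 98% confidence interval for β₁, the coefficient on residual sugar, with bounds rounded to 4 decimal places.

MSE = SSE/(n − 2) = 6356/573 = 11.0925.
SE(β̂₁) = √(MSE/Sₓₓ) = √(11.0925/13190) = 0.0289996.
df = n − 2 = 573.
t* = t_{0.01, 573} = 2.332873.
Margin = t* × SE = 2.332873 × 0.0289996 = 0.067652.
CI: 0.123 ± 0.067652 → (0.0553, 0.1907).
With 98% confidence, each one-unit increase in residual sugar is associated with a change of between 0.0553 and 0.1907 points in wine quality rating.

(0.0553, 0.1907)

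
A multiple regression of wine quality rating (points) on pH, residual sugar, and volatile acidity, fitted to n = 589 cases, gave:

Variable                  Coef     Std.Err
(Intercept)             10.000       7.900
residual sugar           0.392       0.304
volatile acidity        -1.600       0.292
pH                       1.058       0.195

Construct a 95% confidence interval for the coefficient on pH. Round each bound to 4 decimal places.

Read off: b = 1.058, SE = 0.195 for pH.
df = n − k − 1 = 589 − 3 − 1 = 585.
t* = t_{0.025, 585} = 1.964027.
Margin = t* × SE = 1.964027 × 0.195 = 0.382985.
CI: 1.058 ± 0.382985 → (0.6750, 1.4410).

(0.6750, 1.4410)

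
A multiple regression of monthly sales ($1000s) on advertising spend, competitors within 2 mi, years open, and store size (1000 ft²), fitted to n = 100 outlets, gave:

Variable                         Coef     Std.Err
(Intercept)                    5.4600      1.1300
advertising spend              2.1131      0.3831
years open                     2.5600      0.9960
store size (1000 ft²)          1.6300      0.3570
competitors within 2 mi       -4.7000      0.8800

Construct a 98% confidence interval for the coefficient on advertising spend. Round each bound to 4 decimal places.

(1.2066, 3.0196)

Read off: b = 2.1131, SE = 0.3831 for advertising spend.
df = n − k − 1 = 100 − 4 − 1 = 95.
t* = t_{0.01, 95} = 2.366243.
Margin = t* × SE = 2.366243 × 0.3831 = 0.906508.
CI: 2.1131 ± 0.906508 → (1.2066, 3.0196).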